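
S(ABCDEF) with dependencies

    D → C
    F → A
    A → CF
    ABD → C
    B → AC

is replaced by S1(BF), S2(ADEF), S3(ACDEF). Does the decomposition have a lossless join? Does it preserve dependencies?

Lossless test (chase): Rows 2 and 3 agree on D; apply D→C and equate their C entries. Rows 1 and 2 agree on F; apply F→A and equate their A entries. Rows 1 and 2 agree on A; apply A→CF and equate their CF entries. No row becomes fully distinguished — the join is lossy.
Dependency preservation: ABD → C; B → AC are not contained in any single fragment, but the restricted closure of each left-hand side across the fragments still reaches the right-hand side; the remaining FDs each lie inside some fragment. All dependencies are preserved.

lossy but dependency-preserving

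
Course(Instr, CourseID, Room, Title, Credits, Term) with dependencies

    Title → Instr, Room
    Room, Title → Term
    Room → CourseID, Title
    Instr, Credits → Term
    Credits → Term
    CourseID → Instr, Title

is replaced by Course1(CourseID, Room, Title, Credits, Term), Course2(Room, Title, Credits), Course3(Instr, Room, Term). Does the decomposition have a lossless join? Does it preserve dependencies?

Lossless test (chase): Rows 1 and 2 agree on Title; apply Title→Instr, Room and equate their Instr, Room entries. Rows 1 and 2 agree on Room, Title; apply Room, Title→Term and equate their Term entries. Rows 1 and 2 agree on Room; apply Room→CourseID, Title and equate their CourseID, Title entries. Rows 1 and 3 agree on Room; apply Room→CourseID, Title and equate their CourseID, Title entries. Rows 1 and 3 agree on CourseID; apply CourseID→Instr, Title and equate their Instr, Title entries. Row 1 is now all distinguished symbols — the join is lossless.
Dependency preservation: Title → Instr, Room; Instr, Credits → Term; CourseID → Instr, Title are not contained in any single fragment, but the restricted closure of each left-hand side across the fragments still reaches the right-hand side; the remaining FDs each lie inside some fragment. All dependencies are preserved.

lossless and dependency-preserving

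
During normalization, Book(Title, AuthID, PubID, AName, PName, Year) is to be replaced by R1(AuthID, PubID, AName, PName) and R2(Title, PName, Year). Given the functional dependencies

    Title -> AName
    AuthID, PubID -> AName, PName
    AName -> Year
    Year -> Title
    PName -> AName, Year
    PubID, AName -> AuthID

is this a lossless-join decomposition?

Yes

Common attributes: R1 ∩ R2 = {PName}.
Closure of {PName}: PName → AName, Year applies, adding AName, Year; Year → Title applies, adding Title. So (PName)⁺ = {Title, AName, PName, Year}.
This closure contains every attribute of R2, so R1 ∩ R2 → R2. The join is lossless.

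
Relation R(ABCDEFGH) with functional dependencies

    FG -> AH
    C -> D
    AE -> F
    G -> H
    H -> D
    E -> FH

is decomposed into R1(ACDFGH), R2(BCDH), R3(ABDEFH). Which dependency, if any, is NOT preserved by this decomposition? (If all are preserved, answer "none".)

FG → AH lies within R1.
C → D lies within R1.
AE → F lies within R3.
G → H lies within R1.
H → D lies within R1.
E → FH lies within R3.
Every dependency is enforceable on the fragments, so the decomposition is dependency-preserving.

none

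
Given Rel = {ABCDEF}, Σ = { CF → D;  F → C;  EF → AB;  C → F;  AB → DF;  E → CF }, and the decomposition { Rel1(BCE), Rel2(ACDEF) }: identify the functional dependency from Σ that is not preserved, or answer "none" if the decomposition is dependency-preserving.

AB → DF

Check AB → DF: no single fragment contains all of {ABDF}, and the restricted closure of {AB} across the fragments never reaches {DF}.
CF → D is preserved.
F → C is preserved.
EF → AB is preserved.
C → F is preserved.
E → CF is preserved.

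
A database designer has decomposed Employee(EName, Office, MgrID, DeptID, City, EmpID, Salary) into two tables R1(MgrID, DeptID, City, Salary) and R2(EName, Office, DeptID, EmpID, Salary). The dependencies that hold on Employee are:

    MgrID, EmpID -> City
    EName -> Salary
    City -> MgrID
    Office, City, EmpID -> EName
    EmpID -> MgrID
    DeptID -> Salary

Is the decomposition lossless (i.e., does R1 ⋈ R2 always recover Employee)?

Common attributes: R1 ∩ R2 = {DeptID, Salary}.
No dependency enlarges {DeptID, Salary}, so (DeptID, Salary)⁺ = {DeptID, Salary}.
The closure contains neither all of R1 = {MgrID, DeptID, City, Salary} nor all of R2 = {EName, Office, DeptID, EmpID, Salary}, so the common attributes are not a superkey of either fragment. The join is lossy.

No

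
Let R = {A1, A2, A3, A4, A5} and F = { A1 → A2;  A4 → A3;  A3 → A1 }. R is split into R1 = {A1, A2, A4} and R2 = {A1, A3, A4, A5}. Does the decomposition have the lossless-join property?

Common attributes: R1 ∩ R2 = {A1, A4}.
Closure of {A1, A4}: A1 → A2 applies, adding A2; A4 → A3 applies, adding A3. So (A1, A4)⁺ = {A1, A2, A3, A4}.
This closure contains every attribute of R1, so R1 ∩ R2 → R1. The join is lossless.

Yes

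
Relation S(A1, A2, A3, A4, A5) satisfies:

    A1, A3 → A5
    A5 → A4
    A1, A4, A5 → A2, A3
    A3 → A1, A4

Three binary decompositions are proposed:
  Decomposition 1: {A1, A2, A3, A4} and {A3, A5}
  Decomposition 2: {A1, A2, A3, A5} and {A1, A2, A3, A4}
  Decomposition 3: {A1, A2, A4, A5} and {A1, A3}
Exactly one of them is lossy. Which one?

Decomposition 1: common = {A3}, closure = {A1, A2, A3, A4, A5} → lossless.
Decomposition 2: common = {A1, A2, A3}, closure = {A1, A2, A3, A4, A5} → lossless.
Decomposition 3: common = {A1}, closure = {A1} → lossy.

Decomposition 3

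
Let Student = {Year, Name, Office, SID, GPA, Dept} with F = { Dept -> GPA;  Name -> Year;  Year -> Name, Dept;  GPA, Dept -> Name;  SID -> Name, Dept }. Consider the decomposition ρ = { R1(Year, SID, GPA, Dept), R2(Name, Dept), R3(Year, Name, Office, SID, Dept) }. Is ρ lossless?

Yes

Chase test. Columns are Year, Name, Office, SID, GPA, Dept; row i has aⱼ where attribute j ∈ Ri, else bᵢⱼ.
Initial tableau (one row per fragment):
  row 1: a1 b12 b13 a4 a5 a6
  row 2: b21 a2 b23 b24 b25 a6
  row 3: a1 a2 a3 a4 b35 a6
Rows 1 and 2 agree on Dept; apply Dept→GPA and equate their GPA entries.
Rows 1 and 3 agree on Dept; apply Dept→GPA and equate their GPA entries.
Rows 2 and 3 agree on Name; apply Name→Year and equate their Year entries.
Rows 1 and 2 agree on Year; apply Year→Name, Dept and equate their Name, Dept entries.
Row 3 is now all distinguished symbols — the join is lossless.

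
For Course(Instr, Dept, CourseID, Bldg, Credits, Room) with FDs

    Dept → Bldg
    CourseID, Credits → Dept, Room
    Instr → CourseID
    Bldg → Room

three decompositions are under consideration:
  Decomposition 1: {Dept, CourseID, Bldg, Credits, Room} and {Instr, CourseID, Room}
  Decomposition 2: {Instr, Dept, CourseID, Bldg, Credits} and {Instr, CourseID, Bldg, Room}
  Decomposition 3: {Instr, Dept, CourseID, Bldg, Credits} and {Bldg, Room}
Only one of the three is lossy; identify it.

Decomposition 1

Decomposition 1: common = {CourseID, Room}, closure = {CourseID, Room} → lossy.
Decomposition 2: common = {Instr, CourseID, Bldg}, closure = {Instr, CourseID, Bldg, Room} → lossless.
Decomposition 3: common = {Bldg}, closure = {Bldg, Room} → lossless.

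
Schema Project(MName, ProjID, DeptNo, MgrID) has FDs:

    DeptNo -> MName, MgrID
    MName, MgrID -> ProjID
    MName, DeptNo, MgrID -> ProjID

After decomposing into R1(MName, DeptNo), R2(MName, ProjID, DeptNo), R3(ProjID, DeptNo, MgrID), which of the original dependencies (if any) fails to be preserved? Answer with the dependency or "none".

MName, MgrID -> ProjID

Check MName, MgrID → ProjID: no single fragment contains all of {MName, ProjID, MgrID}, and the restricted closure of {MName, MgrID} across the fragments never reaches {ProjID}.
DeptNo → MName, MgrID is preserved.
MName, DeptNo, MgrID → ProjID is preserved.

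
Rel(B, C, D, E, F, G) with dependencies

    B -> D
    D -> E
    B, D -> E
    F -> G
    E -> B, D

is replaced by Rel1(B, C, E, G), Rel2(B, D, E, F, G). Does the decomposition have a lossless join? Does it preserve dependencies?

Lossless test: (B, E, G)⁺ = {B, D, E, G}, which is a superkey of neither fragment — lossy.
Dependency preservation: every FD's attributes lie within a single fragment, so each can be enforced locally — preserved.

lossy but dependency-preserving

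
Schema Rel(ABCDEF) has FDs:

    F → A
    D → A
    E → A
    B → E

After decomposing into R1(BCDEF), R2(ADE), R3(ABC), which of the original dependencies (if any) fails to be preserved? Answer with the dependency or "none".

F → A

Check F → A: no single fragment contains all of {AF}, and the restricted closure of {F} across the fragments never reaches {A}.
D → A is preserved.
E → A is preserved.
B → E is preserved.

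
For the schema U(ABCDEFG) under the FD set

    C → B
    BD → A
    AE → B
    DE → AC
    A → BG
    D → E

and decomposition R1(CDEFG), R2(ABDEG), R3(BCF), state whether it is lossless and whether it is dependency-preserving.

Lossless test (chase): Rows 1 and 3 agree on C; apply C→B and equate their B entries. Rows 1 and 2 agree on BD; apply BD→A and equate their A entries. Rows 1 and 2 agree on DE; apply DE→AC and equate their AC entries. Row 1 is now all distinguished symbols — the join is lossless.
Dependency preservation: DE → AC is not contained in any single fragment, but the restricted closure of its left-hand side across the fragments still reaches the right-hand side; the remaining FDs each lie inside some fragment. All dependencies are preserved.

lossless and dependency-preserving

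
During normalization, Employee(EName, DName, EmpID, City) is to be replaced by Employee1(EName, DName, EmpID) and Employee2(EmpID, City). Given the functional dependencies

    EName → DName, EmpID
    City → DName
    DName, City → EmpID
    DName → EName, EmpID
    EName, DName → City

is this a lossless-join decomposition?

No

Common attributes: Employee1 ∩ Employee2 = {EmpID}.
No dependency enlarges {EmpID}, so (EmpID)⁺ = {EmpID}.
The closure contains neither all of Employee1 = {EName, DName, EmpID} nor all of Employee2 = {EmpID, City}, so the common attributes are not a superkey of either fragment. The join is lossy.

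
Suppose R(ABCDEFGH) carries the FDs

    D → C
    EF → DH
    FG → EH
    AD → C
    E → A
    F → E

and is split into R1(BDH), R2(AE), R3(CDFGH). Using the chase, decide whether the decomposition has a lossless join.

No

Chase test. Columns are ABCDEFGH; row i has aⱼ where attribute j ∈ Ri, else bᵢⱼ.
Initial tableau (one row per fragment):
  row 1: b11 a2 b13 a4 b15 b16 b17 a8
  row 2: a1 b22 b23 b24 a5 b26 b27 b28
  row 3: b31 b32 a3 a4 b35 a6 a7 a8
Rows 1 and 3 agree on D; apply D→C and equate their C entries.
No row becomes fully distinguished — the join is lossy.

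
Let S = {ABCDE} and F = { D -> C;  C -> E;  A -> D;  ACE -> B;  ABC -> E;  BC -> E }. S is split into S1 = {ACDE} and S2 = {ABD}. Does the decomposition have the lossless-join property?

Yes

Common attributes: S1 ∩ S2 = {AD}.
Closure of {AD}: D → C applies, adding C; C → E applies, adding E; ACE → B applies, adding B. So (AD)⁺ = {ABCDE}.
This closure contains every attribute of S1, so S1 ∩ S2 → S1. The join is lossless.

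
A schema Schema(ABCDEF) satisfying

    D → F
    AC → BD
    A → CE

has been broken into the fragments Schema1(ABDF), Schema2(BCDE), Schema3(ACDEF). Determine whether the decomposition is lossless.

Yes

Chase test. Columns are ABCDEF; row i has aⱼ where attribute j ∈ Schemai, else bᵢⱼ.
Initial tableau (one row per fragment):
  row 1: a1 a2 b13 a4 b15 a6
  row 2: b21 a2 a3 a4 a5 b26
  row 3: a1 b32 a3 a4 a5 a6
Rows 1 and 2 agree on D; apply D→F and equate their F entries.
Rows 1 and 3 agree on A; apply A→CE and equate their CE entries.
Rows 1 and 3 agree on AC; apply AC→BD and equate their BD entries.
Row 1 is now all distinguished symbols — the join is lossless.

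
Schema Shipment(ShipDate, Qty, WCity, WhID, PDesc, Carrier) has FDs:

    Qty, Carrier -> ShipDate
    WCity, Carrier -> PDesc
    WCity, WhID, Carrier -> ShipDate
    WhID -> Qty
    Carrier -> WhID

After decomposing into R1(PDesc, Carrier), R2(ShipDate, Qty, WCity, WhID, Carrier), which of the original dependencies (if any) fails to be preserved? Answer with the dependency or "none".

Check WCity, Carrier → PDesc: no single fragment contains all of {WCity, PDesc, Carrier}, and the restricted closure of {WCity, Carrier} across the fragments never reaches {PDesc}.
Qty, Carrier → ShipDate is preserved.
WCity, WhID, Carrier → ShipDate is preserved.
WhID → Qty is preserved.
Carrier → WhID is preserved.

WCity, Carrier -> PDesc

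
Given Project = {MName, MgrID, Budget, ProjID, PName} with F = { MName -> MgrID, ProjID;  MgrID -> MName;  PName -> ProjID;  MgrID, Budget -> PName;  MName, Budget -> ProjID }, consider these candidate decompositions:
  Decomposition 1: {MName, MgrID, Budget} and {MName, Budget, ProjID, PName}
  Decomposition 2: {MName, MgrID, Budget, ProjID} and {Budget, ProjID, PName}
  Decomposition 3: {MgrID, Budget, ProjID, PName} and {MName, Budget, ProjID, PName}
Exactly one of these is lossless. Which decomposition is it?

Decomposition 1

Decomposition 1: common = {MName, Budget}, closure = {MName, MgrID, Budget, ProjID, PName} → lossless.
Decomposition 2: common = {Budget, ProjID}, closure = {Budget, ProjID} → lossy.
Decomposition 3: common = {Budget, ProjID, PName}, closure = {Budget, ProjID, PName} → lossy.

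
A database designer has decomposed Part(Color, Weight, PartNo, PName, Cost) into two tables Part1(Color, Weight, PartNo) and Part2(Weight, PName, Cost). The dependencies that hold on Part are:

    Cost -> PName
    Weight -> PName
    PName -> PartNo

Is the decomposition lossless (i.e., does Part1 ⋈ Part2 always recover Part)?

No

Common attributes: Part1 ∩ Part2 = {Weight}.
Closure of {Weight}: Weight → PName applies, adding PName; PName → PartNo applies, adding PartNo. So (Weight)⁺ = {Weight, PartNo, PName}.
The closure contains neither all of Part1 = {Color, Weight, PartNo} nor all of Part2 = {Weight, PName, Cost}, so the common attributes are not a superkey of either fragment. The join is lossy.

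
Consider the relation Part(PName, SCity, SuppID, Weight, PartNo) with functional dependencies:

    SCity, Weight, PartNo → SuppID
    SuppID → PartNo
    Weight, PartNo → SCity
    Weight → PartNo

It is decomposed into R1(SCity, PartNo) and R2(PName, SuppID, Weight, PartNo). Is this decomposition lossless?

Common attributes: R1 ∩ R2 = {PartNo}.
No dependency enlarges {PartNo}, so (PartNo)⁺ = {PartNo}.
The closure contains neither all of R1 = {SCity, PartNo} nor all of R2 = {PName, SuppID, Weight, PartNo}, so the common attributes are not a superkey of either fragment. The join is lossy.

No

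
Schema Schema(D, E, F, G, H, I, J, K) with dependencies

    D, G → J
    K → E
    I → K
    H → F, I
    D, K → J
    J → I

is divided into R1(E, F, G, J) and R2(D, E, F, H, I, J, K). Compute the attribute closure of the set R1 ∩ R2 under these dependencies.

R1 ∩ R2 = {E, F, J}.
J → I applies, adding I
I → K applies, adding K
Closure: {E, F, I, J, K}.

E, F, I, J, K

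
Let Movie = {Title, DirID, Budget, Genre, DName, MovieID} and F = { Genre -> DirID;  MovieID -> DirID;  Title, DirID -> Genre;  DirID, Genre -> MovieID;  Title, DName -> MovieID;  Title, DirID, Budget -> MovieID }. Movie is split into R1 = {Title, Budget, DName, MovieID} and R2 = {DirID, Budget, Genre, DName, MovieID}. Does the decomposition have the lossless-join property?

Common attributes: R1 ∩ R2 = {Budget, DName, MovieID}.
Closure of {Budget, DName, MovieID}: MovieID → DirID applies, adding DirID. So (Budget, DName, MovieID)⁺ = {DirID, Budget, DName, MovieID}.
The closure contains neither all of R1 = {Title, Budget, DName, MovieID} nor all of R2 = {DirID, Budget, Genre, DName, MovieID}, so the common attributes are not a superkey of either fragment. The join is lossy.

No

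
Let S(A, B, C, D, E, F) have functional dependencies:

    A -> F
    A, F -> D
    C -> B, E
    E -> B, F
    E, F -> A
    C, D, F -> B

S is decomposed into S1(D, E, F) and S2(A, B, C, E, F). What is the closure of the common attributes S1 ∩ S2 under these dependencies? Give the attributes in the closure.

A, B, D, E, F

S1 ∩ S2 = {E, F}.
E → B, F applies, adding B
E, F → A applies, adding A
A, F → D applies, adding D
Closure: {A, B, D, E, F}.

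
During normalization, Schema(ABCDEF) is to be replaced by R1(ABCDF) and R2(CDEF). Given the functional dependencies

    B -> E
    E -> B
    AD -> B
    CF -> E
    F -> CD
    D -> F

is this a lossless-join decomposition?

Common attributes: R1 ∩ R2 = {CDF}.
Closure of {CDF}: CF → E applies, adding E; E → B applies, adding B. So (CDF)⁺ = {BCDEF}.
This closure contains every attribute of R2, so R1 ∩ R2 → R2. The join is lossless.

Yes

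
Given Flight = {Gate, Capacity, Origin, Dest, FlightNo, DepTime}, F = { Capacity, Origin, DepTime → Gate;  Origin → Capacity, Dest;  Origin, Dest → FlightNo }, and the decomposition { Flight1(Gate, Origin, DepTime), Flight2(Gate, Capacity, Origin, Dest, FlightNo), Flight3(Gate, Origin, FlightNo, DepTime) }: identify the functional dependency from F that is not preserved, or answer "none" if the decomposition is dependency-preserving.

none

Capacity, Origin, DepTime → Gate: restricted closure across fragments reaches Gate.
Origin → Capacity, Dest lies within Flight2.
Origin, Dest → FlightNo lies within Flight2.
Every dependency is enforceable on the fragments, so the decomposition is dependency-preserving.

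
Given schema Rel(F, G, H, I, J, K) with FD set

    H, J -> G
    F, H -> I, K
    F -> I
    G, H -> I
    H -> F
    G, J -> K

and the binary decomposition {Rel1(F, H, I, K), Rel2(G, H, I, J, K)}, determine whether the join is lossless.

Common attributes: Rel1 ∩ Rel2 = {H, I, K}.
Closure of {H, I, K}: H → F applies, adding F. So (H, I, K)⁺ = {F, H, I, K}.
This closure contains every attribute of Rel1, so Rel1 ∩ Rel2 → Rel1. The join is lossless.

Yes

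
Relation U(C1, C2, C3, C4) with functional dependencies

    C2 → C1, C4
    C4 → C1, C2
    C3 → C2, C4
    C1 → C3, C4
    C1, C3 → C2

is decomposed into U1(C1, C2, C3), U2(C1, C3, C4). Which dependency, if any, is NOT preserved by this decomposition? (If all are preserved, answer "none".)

C2 → C1, C4: restricted closure across fragments reaches C1, C4.
C4 → C1, C2: restricted closure across fragments reaches C1, C2.
C3 → C2, C4: restricted closure across fragments reaches C2, C4.
C1 → C3, C4 lies within U2.
C1, C3 → C2 lies within U1.
Every dependency is enforceable on the fragments, so the decomposition is dependency-preserving.

none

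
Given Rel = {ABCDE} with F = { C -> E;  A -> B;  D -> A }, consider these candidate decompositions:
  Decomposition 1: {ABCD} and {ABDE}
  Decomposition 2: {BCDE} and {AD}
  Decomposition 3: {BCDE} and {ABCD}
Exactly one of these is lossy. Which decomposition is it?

Decomposition 1

Decomposition 1: common = {ABD}, closure = {ABD} → lossy.
Decomposition 2: common = {D}, closure = {ABD} → lossless.
Decomposition 3: common = {BCD}, closure = {ABCDE} → lossless.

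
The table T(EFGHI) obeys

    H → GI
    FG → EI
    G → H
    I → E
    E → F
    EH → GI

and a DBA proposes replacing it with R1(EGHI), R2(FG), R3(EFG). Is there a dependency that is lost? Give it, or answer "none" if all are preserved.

H → GI lies within R1.
FG → EI: restricted closure across fragments reaches EI.
G → H lies within R1.
I → E lies within R1.
E → F lies within R3.
EH → GI lies within R1.
Every dependency is enforceable on the fragments, so the decomposition is dependency-preserving.

none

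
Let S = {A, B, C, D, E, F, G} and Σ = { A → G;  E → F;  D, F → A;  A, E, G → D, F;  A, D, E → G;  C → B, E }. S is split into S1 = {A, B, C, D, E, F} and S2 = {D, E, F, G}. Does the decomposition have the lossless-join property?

Common attributes: S1 ∩ S2 = {D, E, F}.
Closure of {D, E, F}: D, F → A applies, adding A; A, D, E → G applies, adding G. So (D, E, F)⁺ = {A, D, E, F, G}.
This closure contains every attribute of S2, so S1 ∩ S2 → S2. The join is lossless.

Yes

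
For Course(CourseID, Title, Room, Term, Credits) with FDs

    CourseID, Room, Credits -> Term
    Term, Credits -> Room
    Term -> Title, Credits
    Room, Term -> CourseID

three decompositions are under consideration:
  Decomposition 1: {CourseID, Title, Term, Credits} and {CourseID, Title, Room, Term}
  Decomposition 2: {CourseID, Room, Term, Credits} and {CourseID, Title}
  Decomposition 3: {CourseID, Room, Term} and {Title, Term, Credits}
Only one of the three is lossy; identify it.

Decomposition 2

Decomposition 1: common = {CourseID, Title, Term}, closure = {CourseID, Title, Room, Term, Credits} → lossless.
Decomposition 2: common = {CourseID}, closure = {CourseID} → lossy.
Decomposition 3: common = {Term}, closure = {CourseID, Title, Room, Term, Credits} → lossless.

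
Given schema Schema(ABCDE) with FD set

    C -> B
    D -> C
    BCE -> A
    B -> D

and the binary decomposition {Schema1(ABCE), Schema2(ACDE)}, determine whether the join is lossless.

Yes

Common attributes: Schema1 ∩ Schema2 = {ACE}.
Closure of {ACE}: C → B applies, adding B; B → D applies, adding D. So (ACE)⁺ = {ABCDE}.
This closure contains every attribute of Schema1, so Schema1 ∩ Schema2 → Schema1. The join is lossless.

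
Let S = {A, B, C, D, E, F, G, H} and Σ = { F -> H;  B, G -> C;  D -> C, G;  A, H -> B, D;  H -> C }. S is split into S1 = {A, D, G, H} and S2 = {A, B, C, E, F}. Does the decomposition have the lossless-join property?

Common attributes: S1 ∩ S2 = {A}.
No dependency enlarges {A}, so (A)⁺ = {A}.
The closure contains neither all of S1 = {A, D, G, H} nor all of S2 = {A, B, C, E, F}, so the common attributes are not a superkey of either fragment. The join is lossy.

No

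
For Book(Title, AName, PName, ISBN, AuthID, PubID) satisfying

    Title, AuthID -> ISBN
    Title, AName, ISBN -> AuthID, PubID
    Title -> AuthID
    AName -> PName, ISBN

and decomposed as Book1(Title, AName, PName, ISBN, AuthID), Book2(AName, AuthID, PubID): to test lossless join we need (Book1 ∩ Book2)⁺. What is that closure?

Book1 ∩ Book2 = {AName, AuthID}.
AName → PName, ISBN applies, adding PName, ISBN
Closure: {AName, PName, ISBN, AuthID}.

AName, PName, ISBN, AuthID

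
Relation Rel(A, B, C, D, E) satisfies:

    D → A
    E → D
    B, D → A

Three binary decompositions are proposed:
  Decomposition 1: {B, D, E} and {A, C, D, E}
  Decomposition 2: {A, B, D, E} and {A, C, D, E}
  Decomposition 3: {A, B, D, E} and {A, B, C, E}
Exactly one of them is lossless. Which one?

Decomposition 1: common = {D, E}, closure = {A, D, E} → lossy.
Decomposition 2: common = {A, D, E}, closure = {A, D, E} → lossy.
Decomposition 3: common = {A, B, E}, closure = {A, B, D, E} → lossless.

Decomposition 3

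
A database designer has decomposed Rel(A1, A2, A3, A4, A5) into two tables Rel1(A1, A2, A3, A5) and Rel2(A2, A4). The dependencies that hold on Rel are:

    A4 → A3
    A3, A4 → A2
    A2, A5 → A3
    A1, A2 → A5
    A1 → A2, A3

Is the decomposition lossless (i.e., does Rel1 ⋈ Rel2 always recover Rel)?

Common attributes: Rel1 ∩ Rel2 = {A2}.
No dependency enlarges {A2}, so (A2)⁺ = {A2}.
The closure contains neither all of Rel1 = {A1, A2, A3, A5} nor all of Rel2 = {A2, A4}, so the common attributes are not a superkey of either fragment. The join is lossy.

No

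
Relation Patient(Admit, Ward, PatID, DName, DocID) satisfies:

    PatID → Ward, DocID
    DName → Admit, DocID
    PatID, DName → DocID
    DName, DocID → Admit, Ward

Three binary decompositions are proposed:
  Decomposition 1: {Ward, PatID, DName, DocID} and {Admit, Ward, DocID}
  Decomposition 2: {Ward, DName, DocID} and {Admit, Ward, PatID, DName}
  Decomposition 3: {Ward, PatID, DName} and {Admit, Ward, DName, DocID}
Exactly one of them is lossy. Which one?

Decomposition 1: common = {Ward, DocID}, closure = {Ward, DocID} → lossy.
Decomposition 2: common = {Ward, DName}, closure = {Admit, Ward, DName, DocID} → lossless.
Decomposition 3: common = {Ward, DName}, closure = {Admit, Ward, DName, DocID} → lossless.

Decomposition 1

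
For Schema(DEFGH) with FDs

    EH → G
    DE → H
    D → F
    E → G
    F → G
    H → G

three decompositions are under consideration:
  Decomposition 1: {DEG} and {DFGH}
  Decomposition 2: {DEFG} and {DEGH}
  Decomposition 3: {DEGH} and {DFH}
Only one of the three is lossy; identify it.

Decomposition 1

Decomposition 1: common = {DG}, closure = {DFG} → lossy.
Decomposition 2: common = {DEG}, closure = {DEFGH} → lossless.
Decomposition 3: common = {DH}, closure = {DFGH} → lossless.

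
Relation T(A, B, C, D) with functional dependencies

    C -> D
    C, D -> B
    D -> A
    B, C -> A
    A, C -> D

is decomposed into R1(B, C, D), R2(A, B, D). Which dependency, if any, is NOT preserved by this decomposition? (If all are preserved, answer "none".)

C → D lies within R1.
C, D → B lies within R1.
D → A lies within R2.
B, C → A: restricted closure across fragments reaches A.
A, C → D: restricted closure across fragments reaches D.
Every dependency is enforceable on the fragments, so the decomposition is dependency-preserving.

none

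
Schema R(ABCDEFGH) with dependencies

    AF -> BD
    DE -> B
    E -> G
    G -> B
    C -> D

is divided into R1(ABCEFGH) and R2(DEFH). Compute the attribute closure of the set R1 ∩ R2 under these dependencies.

R1 ∩ R2 = {EFH}.
E → G applies, adding G
G → B applies, adding B
Closure: {BEFGH}.

BEFGH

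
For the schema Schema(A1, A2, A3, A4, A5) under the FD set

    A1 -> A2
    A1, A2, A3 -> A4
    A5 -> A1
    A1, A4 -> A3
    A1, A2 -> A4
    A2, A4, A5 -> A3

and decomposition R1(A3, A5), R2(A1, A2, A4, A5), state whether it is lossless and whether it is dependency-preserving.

lossless but not dependency-preserving

Lossless test: (A5)⁺ = {A1, A2, A3, A4, A5}, which contains all of one fragment — lossless.
Dependency preservation: the restricted closure of {A1, A4} across the fragments never reaches {A3}, so A1, A4 → A3 cannot be enforced without a join — not preserved.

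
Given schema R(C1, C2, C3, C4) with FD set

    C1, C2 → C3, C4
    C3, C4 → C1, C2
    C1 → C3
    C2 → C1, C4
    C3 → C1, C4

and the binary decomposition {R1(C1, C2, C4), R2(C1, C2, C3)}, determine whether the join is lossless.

Common attributes: R1 ∩ R2 = {C1, C2}.
Closure of {C1, C2}: C1, C2 → C3, C4 applies, adding C3, C4. So (C1, C2)⁺ = {C1, C2, C3, C4}.
This closure contains every attribute of R1, so R1 ∩ R2 → R1. The join is lossless.

Yes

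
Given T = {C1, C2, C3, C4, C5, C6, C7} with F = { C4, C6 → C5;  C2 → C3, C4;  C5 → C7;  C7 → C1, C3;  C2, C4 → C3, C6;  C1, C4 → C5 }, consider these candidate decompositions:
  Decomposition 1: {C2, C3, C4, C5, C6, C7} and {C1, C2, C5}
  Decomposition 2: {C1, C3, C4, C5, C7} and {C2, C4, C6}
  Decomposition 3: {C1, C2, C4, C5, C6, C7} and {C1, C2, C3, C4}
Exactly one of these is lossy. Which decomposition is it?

Decomposition 2

Decomposition 1: common = {C2, C5}, closure = {C1, C2, C3, C4, C5, C6, C7} → lossless.
Decomposition 2: common = {C4}, closure = {C4} → lossy.
Decomposition 3: common = {C1, C2, C4}, closure = {C1, C2, C3, C4, C5, C6, C7} → lossless.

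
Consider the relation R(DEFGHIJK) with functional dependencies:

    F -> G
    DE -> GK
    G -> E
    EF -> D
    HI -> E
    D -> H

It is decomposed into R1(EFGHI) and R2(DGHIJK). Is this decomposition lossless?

Common attributes: R1 ∩ R2 = {GHI}.
Closure of {GHI}: G → E applies, adding E. So (GHI)⁺ = {EGHI}.
The closure contains neither all of R1 = {EFGHI} nor all of R2 = {DGHIJK}, so the common attributes are not a superkey of either fragment. The join is lossy.

No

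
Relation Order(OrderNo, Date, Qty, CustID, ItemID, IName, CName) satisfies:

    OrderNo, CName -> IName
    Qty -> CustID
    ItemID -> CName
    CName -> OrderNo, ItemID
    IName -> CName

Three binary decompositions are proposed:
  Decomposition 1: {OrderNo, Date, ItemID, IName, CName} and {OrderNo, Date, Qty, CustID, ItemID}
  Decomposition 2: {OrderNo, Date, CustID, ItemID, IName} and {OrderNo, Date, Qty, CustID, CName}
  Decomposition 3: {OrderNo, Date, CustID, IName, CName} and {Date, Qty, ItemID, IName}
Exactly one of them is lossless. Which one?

Decomposition 1

Decomposition 1: common = {OrderNo, Date, ItemID}, closure = {OrderNo, Date, ItemID, IName, CName} → lossless.
Decomposition 2: common = {OrderNo, Date, CustID}, closure = {OrderNo, Date, CustID} → lossy.
Decomposition 3: common = {Date, IName}, closure = {OrderNo, Date, ItemID, IName, CName} → lossy.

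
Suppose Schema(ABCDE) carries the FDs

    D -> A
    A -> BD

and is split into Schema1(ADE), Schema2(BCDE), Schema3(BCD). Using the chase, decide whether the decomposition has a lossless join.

Chase test. Columns are ABCDE; row i has aⱼ where attribute j ∈ Schemai, else bᵢⱼ.
Initial tableau (one row per fragment):
  row 1: a1 b12 b13 a4 a5
  row 2: b21 a2 a3 a4 a5
  row 3: b31 a2 a3 a4 b35
Rows 1 and 2 agree on D; apply D→A and equate their A entries.
Rows 1 and 3 agree on D; apply D→A and equate their A entries.
Rows 1 and 2 agree on A; apply A→BD and equate their BD entries.
Row 2 is now all distinguished symbols — the join is lossless.

Yes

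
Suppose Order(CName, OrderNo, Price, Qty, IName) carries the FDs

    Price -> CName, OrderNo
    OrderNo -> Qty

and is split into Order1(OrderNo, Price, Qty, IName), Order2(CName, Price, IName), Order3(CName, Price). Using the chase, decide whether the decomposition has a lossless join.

Chase test. Columns are CName, OrderNo, Price, Qty, IName; row i has aⱼ where attribute j ∈ Orderi, else bᵢⱼ.
Initial tableau (one row per fragment):
  row 1: b11 a2 a3 a4 a5
  row 2: a1 b22 a3 b24 a5
  row 3: a1 b32 a3 b34 b35
Rows 1 and 2 agree on Price; apply Price→CName, OrderNo and equate their CName, OrderNo entries.
Rows 1 and 3 agree on Price; apply Price→CName, OrderNo and equate their CName, OrderNo entries.
Rows 1 and 2 agree on OrderNo; apply OrderNo→Qty and equate their Qty entries.
Rows 1 and 3 agree on OrderNo; apply OrderNo→Qty and equate their Qty entries.
Row 1 is now all distinguished symbols — the join is lossless.

Yes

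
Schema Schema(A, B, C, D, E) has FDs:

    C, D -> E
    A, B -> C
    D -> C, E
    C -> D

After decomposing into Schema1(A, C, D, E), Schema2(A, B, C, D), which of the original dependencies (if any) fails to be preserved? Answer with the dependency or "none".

none

C, D → E lies within Schema1.
A, B → C lies within Schema2.
D → C, E lies within Schema1.
C → D lies within Schema1.
Every dependency is enforceable on the fragments, so the decomposition is dependency-preserving.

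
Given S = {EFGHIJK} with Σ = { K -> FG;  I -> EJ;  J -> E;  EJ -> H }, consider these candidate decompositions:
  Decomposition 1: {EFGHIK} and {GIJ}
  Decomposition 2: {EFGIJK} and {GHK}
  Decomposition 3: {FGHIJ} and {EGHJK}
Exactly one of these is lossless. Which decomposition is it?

Decomposition 1: common = {GI}, closure = {EGHIJ} → lossless.
Decomposition 2: common = {GK}, closure = {FGK} → lossy.
Decomposition 3: common = {GHJ}, closure = {EGHJ} → lossy.

Decomposition 1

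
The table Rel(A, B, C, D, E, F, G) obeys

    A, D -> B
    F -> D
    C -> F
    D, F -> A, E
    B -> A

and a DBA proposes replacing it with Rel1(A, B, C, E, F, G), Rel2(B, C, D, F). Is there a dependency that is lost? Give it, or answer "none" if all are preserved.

A, D -> B

Check A, D → B: no single fragment contains all of {A, B, D}, and the restricted closure of {A, D} across the fragments never reaches {B}.
F → D is preserved.
C → F is preserved.
D, F → A, E is preserved.
B → A is preserved.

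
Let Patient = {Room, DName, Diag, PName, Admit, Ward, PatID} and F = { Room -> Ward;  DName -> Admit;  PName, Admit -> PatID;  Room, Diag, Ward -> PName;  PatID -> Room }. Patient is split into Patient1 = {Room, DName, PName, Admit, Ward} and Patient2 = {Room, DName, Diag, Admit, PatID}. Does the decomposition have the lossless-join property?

No

Common attributes: Patient1 ∩ Patient2 = {Room, DName, Admit}.
Closure of {Room, DName, Admit}: Room → Ward applies, adding Ward. So (Room, DName, Admit)⁺ = {Room, DName, Admit, Ward}.
The closure contains neither all of Patient1 = {Room, DName, PName, Admit, Ward} nor all of Patient2 = {Room, DName, Diag, Admit, PatID}, so the common attributes are not a superkey of either fragment. The join is lossy.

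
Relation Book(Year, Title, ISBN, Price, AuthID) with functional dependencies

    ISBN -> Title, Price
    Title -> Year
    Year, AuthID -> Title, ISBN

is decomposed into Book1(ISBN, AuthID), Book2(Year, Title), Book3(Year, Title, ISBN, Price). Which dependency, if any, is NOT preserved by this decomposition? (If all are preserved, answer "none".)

Year, AuthID -> Title, ISBN

Check Year, AuthID → Title, ISBN: no single fragment contains all of {Year, Title, ISBN, AuthID}, and the restricted closure of {Year, AuthID} across the fragments never reaches {Title, ISBN}.
ISBN → Title, Price is preserved.
Title → Year is preserved.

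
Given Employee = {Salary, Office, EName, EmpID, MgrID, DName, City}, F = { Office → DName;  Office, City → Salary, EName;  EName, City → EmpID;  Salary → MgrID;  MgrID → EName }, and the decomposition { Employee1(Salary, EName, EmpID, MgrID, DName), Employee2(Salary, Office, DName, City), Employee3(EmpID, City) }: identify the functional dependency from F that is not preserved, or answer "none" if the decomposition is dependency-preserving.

Check EName, City → EmpID: no single fragment contains all of {EName, EmpID, City}, and the restricted closure of {EName, City} across the fragments never reaches {EmpID}.
Office → DName is preserved.
Office, City → Salary, EName is preserved.
Salary → MgrID is preserved.
MgrID → EName is preserved.

EName, City → EmpID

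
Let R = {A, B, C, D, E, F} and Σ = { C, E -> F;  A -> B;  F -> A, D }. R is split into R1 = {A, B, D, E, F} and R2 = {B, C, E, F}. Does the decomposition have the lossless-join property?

Common attributes: R1 ∩ R2 = {B, E, F}.
Closure of {B, E, F}: F → A, D applies, adding A, D. So (B, E, F)⁺ = {A, B, D, E, F}.
This closure contains every attribute of R1, so R1 ∩ R2 → R1. The join is lossless.

Yes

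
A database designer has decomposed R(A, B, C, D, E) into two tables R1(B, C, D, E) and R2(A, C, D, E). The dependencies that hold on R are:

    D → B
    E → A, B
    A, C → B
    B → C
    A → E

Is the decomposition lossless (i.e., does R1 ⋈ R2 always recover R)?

Common attributes: R1 ∩ R2 = {C, D, E}.
Closure of {C, D, E}: D → B applies, adding B; E → A, B applies, adding A. So (C, D, E)⁺ = {A, B, C, D, E}.
This closure contains every attribute of R1, so R1 ∩ R2 → R1. The join is lossless.

Yes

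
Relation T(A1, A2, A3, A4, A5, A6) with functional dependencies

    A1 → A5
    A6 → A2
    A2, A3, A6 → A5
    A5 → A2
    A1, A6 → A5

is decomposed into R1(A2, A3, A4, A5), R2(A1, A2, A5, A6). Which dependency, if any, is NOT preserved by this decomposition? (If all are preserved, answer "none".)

A2, A3, A6 → A5

Check A2, A3, A6 → A5: no single fragment contains all of {A2, A3, A5, A6}, and the restricted closure of {A2, A3, A6} across the fragments never reaches {A5}.
A1 → A5 is preserved.
A6 → A2 is preserved.
A5 → A2 is preserved.
A1, A6 → A5 is preserved.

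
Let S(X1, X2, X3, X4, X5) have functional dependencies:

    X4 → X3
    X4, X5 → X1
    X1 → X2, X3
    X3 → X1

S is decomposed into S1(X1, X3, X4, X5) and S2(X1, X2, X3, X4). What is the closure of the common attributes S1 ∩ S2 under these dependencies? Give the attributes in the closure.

S1 ∩ S2 = {X1, X3, X4}.
X1 → X2, X3 applies, adding X2
Closure: {X1, X2, X3, X4}.

X1, X2, X3, X4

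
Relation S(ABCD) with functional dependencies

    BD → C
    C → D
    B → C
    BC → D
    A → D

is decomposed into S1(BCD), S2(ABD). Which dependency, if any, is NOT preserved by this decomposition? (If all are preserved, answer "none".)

BD → C lies within S1.
C → D lies within S1.
B → C lies within S1.
BC → D lies within S1.
A → D lies within S2.
Every dependency is enforceable on the fragments, so the decomposition is dependency-preserving.

none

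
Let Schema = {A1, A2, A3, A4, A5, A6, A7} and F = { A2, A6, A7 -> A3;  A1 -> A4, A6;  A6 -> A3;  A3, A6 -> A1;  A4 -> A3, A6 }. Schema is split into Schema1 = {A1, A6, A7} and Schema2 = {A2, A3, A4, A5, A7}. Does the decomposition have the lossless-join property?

No

Common attributes: Schema1 ∩ Schema2 = {A7}.
No dependency enlarges {A7}, so (A7)⁺ = {A7}.
The closure contains neither all of Schema1 = {A1, A6, A7} nor all of Schema2 = {A2, A3, A4, A5, A7}, so the common attributes are not a superkey of either fragment. The join is lossy.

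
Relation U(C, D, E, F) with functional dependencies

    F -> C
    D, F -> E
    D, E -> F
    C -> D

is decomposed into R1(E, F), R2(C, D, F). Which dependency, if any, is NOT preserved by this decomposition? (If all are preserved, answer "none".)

D, E -> F

Check D, E → F: no single fragment contains all of {D, E, F}, and the restricted closure of {D, E} across the fragments never reaches {F}.
F → C is preserved.
D, F → E is preserved.
C → D is preserved.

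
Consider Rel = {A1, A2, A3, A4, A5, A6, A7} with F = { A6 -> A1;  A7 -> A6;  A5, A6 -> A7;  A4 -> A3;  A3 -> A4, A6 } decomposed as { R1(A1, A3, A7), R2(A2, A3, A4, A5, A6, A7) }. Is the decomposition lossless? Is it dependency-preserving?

lossless but not dependency-preserving

Lossless test: (A3, A7)⁺ = {A1, A3, A4, A6, A7}, which contains all of one fragment — lossless.
Dependency preservation: the restricted closure of {A6} across the fragments never reaches {A1}, so A6 → A1 cannot be enforced without a join — not preserved.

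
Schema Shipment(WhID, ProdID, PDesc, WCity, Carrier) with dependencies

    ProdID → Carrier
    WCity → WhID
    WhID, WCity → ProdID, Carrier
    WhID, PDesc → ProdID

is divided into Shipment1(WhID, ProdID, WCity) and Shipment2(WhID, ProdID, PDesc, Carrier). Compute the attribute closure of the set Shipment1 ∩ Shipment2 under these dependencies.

Shipment1 ∩ Shipment2 = {WhID, ProdID}.
ProdID → Carrier applies, adding Carrier
Closure: {WhID, ProdID, Carrier}.

WhID, ProdID, Carrier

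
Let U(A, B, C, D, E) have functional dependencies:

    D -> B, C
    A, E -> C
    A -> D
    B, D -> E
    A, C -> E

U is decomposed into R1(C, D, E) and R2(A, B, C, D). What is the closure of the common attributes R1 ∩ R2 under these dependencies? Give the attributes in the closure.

B, C, D, E

R1 ∩ R2 = {C, D}.
D → B, C applies, adding B
B, D → E applies, adding E
Closure: {B, C, D, E}.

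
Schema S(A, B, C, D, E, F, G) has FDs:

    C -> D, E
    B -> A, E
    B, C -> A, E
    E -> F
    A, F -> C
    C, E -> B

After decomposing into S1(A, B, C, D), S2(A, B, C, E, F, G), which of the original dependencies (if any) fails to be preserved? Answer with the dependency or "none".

C → D, E: restricted closure across fragments reaches D, E.
B → A, E lies within S2.
B, C → A, E lies within S2.
E → F lies within S2.
A, F → C lies within S2.
C, E → B lies within S2.
Every dependency is enforceable on the fragments, so the decomposition is dependency-preserving.

none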